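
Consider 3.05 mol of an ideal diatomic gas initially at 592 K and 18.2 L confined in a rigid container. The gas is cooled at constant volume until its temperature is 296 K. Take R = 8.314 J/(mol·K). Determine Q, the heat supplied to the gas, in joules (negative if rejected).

-18800 J

P₁ = nRT₁/V₁ = 3.05×8.314×592/18.2 = 825 kPa.
Isochoric: V stays 18.2 L; P/T = const ⇒ T₂ = 296 K, P₂ = 412 kPa.
W = 0 (no volume change).
ΔU = nCvΔT = 3.05×20.8×(296−592) = -18800 J.
Q = ΔU = -18800 J.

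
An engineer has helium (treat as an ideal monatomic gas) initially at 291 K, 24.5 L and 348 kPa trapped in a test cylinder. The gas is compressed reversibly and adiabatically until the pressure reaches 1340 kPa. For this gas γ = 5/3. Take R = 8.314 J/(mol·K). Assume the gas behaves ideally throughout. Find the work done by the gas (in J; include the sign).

n = P₁V₁/(RT₁) = 348×24.5/(8.314×291) = 3.52 mol.
Adiabatic: T₂/T₁ = (P₂/P₁)^((γ−1)/γ) ⇒ T₂ = 291×(3.85)^0.400 = 499 K; V₂ = 10.9 L.
ΔU = nCvΔT = 3.52×12.5×(499−291) = 9140 J.
Q = 0 for an adiabatic process, so W = −ΔU = -9140 J.

-9140 J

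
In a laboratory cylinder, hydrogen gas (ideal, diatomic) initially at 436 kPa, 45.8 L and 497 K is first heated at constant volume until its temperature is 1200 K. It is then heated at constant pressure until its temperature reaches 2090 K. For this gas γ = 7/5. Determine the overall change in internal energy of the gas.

n = P₁V₁/(RT₁) = 436×45.8/(8.314×497) = 4.83 mol.
Step 1 — Isochoric: V stays 45.8 L; P/T = const ⇒ T₂ = 1200 K, P₂ = 1050 kPa.
W = 0 (no volume change).
ΔU = nCvΔT = 4.83×20.8×(1200−497) = 70600 J.
Q = ΔU = 70600 J.
State after step 1: P = 1050 kPa, V = 45.8 L, T = 1200 K.
Step 2 — Isobaric: P stays 1050 kPa; V/T = const ⇒ T₂ = 2090 K, V₂ = 79.8 L.
W = PΔV = 1050×(79.8−45.8) kPa·L = 35800 J.
ΔU = nCvΔT = 4.83×20.8×(2090−1200) = 89400 J.
Q = ΔU + W = nCpΔT = 125000 J.
Net over both steps: W = 35800 J, Q = 196000 J, ΔU = 160000 J.

160000 J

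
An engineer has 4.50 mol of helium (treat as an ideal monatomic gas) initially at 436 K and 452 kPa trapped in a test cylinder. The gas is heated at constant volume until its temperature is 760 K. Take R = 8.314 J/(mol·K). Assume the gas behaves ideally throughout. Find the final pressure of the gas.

788 kPa

V₁ = nRT₁/P₁ = 4.50×8.314×436/452 = 36.1 L.
Isochoric: V stays 36.1 L; P/T = const ⇒ T₂ = 760 K, P₂ = 788 kPa.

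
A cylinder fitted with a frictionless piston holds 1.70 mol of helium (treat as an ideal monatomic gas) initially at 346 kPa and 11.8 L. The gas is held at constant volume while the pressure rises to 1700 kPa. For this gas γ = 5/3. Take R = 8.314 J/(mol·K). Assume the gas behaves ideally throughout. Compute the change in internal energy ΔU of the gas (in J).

T₁ = P₁V₁/(nR) = 346×11.8/(1.70×8.314) = 289 K.
Isochoric: V stays 11.8 L; P/T = const ⇒ T₂ = 1420 K, P₂ = 1700 kPa.
For an ideal gas ΔU = nCvΔT with Cv = (3/2)R = 12.5 J/(mol·K).
ΔU = 1.70×12.5×(1420−289) = 24000 J.

24000 J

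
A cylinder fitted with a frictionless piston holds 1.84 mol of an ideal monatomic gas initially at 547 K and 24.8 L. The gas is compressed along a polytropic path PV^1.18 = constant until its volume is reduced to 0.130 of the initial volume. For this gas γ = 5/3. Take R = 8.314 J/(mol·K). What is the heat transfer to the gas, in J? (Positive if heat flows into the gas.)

P₁ = nRT₁/V₁ = 1.84×8.314×547/24.8 = 337 kPa.
Polytropic n=1.18: T₂ = T₁(V₁/V₂)^(n−1) = 547×(7.69)^0.18 = 790 K; P₂ = P₁(V₁/V₂)^n = 3750 kPa.
W = (P₁V₁−P₂V₂)/(n−1) = (337×24.8−3750×3.22)/0.18 = -20600 J.
ΔU = nCvΔT = 1.84×12.5×(790−547) = 5570 J.
Q = ΔU + W = -15100 J.

-15100 J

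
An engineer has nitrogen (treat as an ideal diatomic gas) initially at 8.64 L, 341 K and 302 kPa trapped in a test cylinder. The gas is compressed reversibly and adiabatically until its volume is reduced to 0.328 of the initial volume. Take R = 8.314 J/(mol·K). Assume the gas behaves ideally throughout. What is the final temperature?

Adiabatic: TV^(γ−1) = const ⇒ T₂ = 341×(3.05)^0.400 = 533 K; PV^γ = const ⇒ P₂ = 1440 kPa.

533 K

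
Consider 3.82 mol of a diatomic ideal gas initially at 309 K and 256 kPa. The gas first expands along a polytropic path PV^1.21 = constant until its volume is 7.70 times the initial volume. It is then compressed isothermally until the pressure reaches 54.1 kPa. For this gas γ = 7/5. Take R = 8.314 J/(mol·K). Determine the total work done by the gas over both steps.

10400 J

V₁ = nRT₁/P₁ = 3.82×8.314×309/256 = 38.3 L.
Step 1 — Polytropic n=1.21: T₂ = T₁(V₁/V₂)^(n−1) = 309×(0.130)^0.21 = 201 K; P₂ = P₁(V₁/V₂)^n = 21.7 kPa.
W = (P₁V₁−P₂V₂)/(n−1) = (256×38.3−21.7×295)/0.21 = 16300 J.
ΔU = nCvΔT = 3.82×20.8×(201−309) = -8550 J.
Q = ΔU + W = 7740 J.
State after step 1: P = 21.7 kPa, V = 295 L, T = 201 K.
Step 2 — Isothermal: T stays 201 K; PV = const ⇒ V₂ = 118 L, P₂ = 54.1 kPa.
ΔU = 0 (ideal gas, T constant).
W = nRT ln(V₂/V₁) = 3.82×8.314×201×ln(0.400) = -5850 J.
Q = ΔU + W = -5850 J.
Net over both steps: W = 10400 J, Q = 1890 J, ΔU = -8550 J.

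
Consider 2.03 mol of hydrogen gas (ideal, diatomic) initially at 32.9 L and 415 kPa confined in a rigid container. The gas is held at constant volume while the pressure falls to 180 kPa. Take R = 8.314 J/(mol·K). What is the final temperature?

T₁ = P₁V₁/(nR) = 415×32.9/(2.03×8.314) = 809 K.
Isochoric: V stays 32.9 L; P/T = const ⇒ T₂ = 351 K, P₂ = 180 kPa.

351 K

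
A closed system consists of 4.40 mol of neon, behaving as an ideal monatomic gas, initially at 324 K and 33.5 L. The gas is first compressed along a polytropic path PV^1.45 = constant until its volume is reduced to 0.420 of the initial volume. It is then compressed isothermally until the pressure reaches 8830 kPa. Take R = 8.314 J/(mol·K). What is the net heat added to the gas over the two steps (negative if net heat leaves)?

P₁ = nRT₁/V₁ = 4.40×8.314×324/33.5 = 354 kPa.
Step 1 — Polytropic n=1.45: T₂ = T₁(V₁/V₂)^(n−1) = 324×(2.38)^0.45 = 479 K; P₂ = P₁(V₁/V₂)^n = 1240 kPa.
W = (P₁V₁−P₂V₂)/(n−1) = (354×33.5−1240×14.1)/0.45 = -12600 J.
ΔU = nCvΔT = 4.40×12.5×(479−324) = 8490 J.
Q = ΔU + W = -4090 J.
State after step 1: P = 1240 kPa, V = 14.1 L, T = 479 K.
Step 2 — Isothermal: T stays 479 K; PV = const ⇒ V₂ = 1.98 L, P₂ = 8830 kPa.
ΔU = 0 (ideal gas, T constant).
W = nRT ln(V₂/V₁) = 4.40×8.314×479×ln(0.141) = -34300 J.
Q = ΔU + W = -34300 J.
Net over both steps: W = -46900 J, Q = -38400 J, ΔU = 8490 J.

-38400 J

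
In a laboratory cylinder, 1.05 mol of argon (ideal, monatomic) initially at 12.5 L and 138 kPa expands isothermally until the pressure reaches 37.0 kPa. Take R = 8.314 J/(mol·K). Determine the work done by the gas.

2270 J

T₁ = P₁V₁/(nR) = 138×12.5/(1.05×8.314) = 198 K.
Isothermal: T stays 198 K; PV = const ⇒ V₂ = 46.6 L, P₂ = 37.0 kPa.
W = nRT ln(V₂/V₁) = 1.05×8.314×198×ln(3.73) = 2270 J.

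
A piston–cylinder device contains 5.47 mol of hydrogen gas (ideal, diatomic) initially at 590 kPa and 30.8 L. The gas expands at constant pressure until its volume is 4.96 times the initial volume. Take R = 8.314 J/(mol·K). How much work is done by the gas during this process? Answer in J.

T₁ = P₁V₁/(nR) = 590×30.8/(5.47×8.314) = 400 K.
Isobaric: P stays 590 kPa; V/T = const ⇒ T₂ = 1980 K, V₂ = 153 L.
W = PΔV = 590×(153−30.8) kPa·L = 72000 J.

72000 J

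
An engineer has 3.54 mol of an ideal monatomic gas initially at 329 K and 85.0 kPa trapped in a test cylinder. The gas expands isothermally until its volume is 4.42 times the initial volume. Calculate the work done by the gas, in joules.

14400 J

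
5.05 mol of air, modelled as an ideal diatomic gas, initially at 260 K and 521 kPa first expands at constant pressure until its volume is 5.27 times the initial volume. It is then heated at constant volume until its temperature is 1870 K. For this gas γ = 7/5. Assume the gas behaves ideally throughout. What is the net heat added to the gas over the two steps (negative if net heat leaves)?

216000 J

V₁ = nRT₁/P₁ = 5.05×8.314×260/521 = 21.0 L.
Step 1 — Isobaric: P stays 521 kPa; V/T = const ⇒ T₂ = 1370 K, V₂ = 110 L.
W = PΔV = 521×(110−21.0) kPa·L = 46600 J.
ΔU = nCvΔT = 5.05×20.8×(1370−260) = 117000 J.
Q = ΔU + W = nCpΔT = 163000 J.
State after step 1: P = 521 kPa, V = 110 L, T = 1370 K.
Step 2 — Isochoric: V stays 110 L; P/T = const ⇒ T₂ = 1870 K, P₂ = 711 kPa.
W = 0 (no volume change).
ΔU = nCvΔT = 5.05×20.8×(1870−1370) = 52500 J.
Q = ΔU = 52500 J.
Net over both steps: W = 46600 J, Q = 216000 J, ΔU = 169000 J.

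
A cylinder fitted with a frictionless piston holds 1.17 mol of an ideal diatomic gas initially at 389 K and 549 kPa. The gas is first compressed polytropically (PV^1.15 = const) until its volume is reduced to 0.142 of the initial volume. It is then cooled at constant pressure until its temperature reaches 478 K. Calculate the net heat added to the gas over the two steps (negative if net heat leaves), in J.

-6840 J

V₁ = nRT₁/P₁ = 1.17×8.314×389/549 = 6.89 L.
Step 1 — Polytropic n=1.15: T₂ = T₁(V₁/V₂)^(n−1) = 389×(7.04)^0.15 = 521 K; P₂ = P₁(V₁/V₂)^n = 5180 kPa.
W = (P₁V₁−P₂V₂)/(n−1) = (549×6.89−5180×0.979)/0.15 = -8580 J.
ΔU = nCvΔT = 1.17×20.8×(521−389) = 3220 J.
Q = ΔU + W = -5360 J.
State after step 1: P = 5180 kPa, V = 0.979 L, T = 521 K.
Step 2 — Isobaric: P stays 5180 kPa; V/T = const ⇒ T₂ = 478 K, V₂ = 0.897 L.
W = PΔV = 5180×(0.897−0.979) kPa·L = -421 J.
ΔU = nCvΔT = 1.17×20.8×(478−521) = -1050 J.
Q = ΔU + W = nCpΔT = -1470 J.
Net over both steps: W = -9000 J, Q = -6840 J, ΔU = 2160 J.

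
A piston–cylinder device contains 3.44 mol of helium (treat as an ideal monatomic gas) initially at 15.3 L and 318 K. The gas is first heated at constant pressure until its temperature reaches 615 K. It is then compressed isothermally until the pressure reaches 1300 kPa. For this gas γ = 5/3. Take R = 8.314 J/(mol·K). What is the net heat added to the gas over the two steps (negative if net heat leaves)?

P₁ = nRT₁/V₁ = 3.44×8.314×318/15.3 = 594 kPa.
Step 1 — Isobaric: P stays 594 kPa; V/T = const ⇒ T₂ = 615 K, V₂ = 29.6 L.
W = PΔV = 594×(29.6−15.3) kPa·L = 8490 J.
ΔU = nCvΔT = 3.44×12.5×(615−318) = 12700 J.
Q = ΔU + W = nCpΔT = 21200 J.
State after step 1: P = 594 kPa, V = 29.6 L, T = 615 K.
Step 2 — Isothermal: T stays 615 K; PV = const ⇒ V₂ = 13.5 L, P₂ = 1300 kPa.
ΔU = 0 (ideal gas, T constant).
W = nRT ln(V₂/V₁) = 3.44×8.314×615×ln(0.457) = -13800 J.
Q = ΔU + W = -13800 J.
Net over both steps: W = -5270 J, Q = 7470 J, ΔU = 12700 J.

7470 J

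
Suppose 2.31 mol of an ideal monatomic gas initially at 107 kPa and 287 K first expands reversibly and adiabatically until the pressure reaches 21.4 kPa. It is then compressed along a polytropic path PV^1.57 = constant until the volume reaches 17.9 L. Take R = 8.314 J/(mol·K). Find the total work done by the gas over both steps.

-7090 J

V₁ = nRT₁/P₁ = 2.31×8.314×287/107 = 51.5 L.
Step 1 — Adiabatic: T₂/T₁ = (P₂/P₁)^((γ−1)/γ) ⇒ T₂ = 287×(0.200)^0.400 = 151 K; V₂ = 135 L.
ΔU = nCvΔT = 2.31×12.5×(151−287) = -3920 J.
Q = 0 for an adiabatic process, so W = −ΔU = 3920 J.
State after step 1: P = 21.4 kPa, V = 135 L, T = 151 K.
Step 2 — Polytropic n=1.57: T₂ = T₁(V₁/V₂)^(n−1) = 151×(7.56)^0.57 = 478 K; P₂ = P₁(V₁/V₂)^n = 512 kPa.
W = (P₁V₁−P₂V₂)/(n−1) = (21.4×135−512×17.9)/0.57 = -11000 J.
ΔU = nCvΔT = 2.31×12.5×(478−151) = 9410 J.
Q = ΔU + W = -1600 J.
Net over both steps: W = -7090 J, Q = -1600 J, ΔU = 5490 J.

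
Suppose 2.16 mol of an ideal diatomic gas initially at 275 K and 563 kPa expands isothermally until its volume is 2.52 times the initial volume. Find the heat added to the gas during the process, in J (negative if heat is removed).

4560 J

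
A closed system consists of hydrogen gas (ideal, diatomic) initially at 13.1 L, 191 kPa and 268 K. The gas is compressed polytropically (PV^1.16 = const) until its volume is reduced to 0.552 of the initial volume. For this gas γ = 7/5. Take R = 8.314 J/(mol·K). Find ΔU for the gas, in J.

624 J

n = P₁V₁/(RT₁) = 191×13.1/(8.314×268) = 1.12 mol.
Polytropic n=1.16: T₂ = T₁(V₁/V₂)^(n−1) = 268×(1.81)^0.16 = 295 K; P₂ = P₁(V₁/V₂)^n = 381 kPa.
For an ideal gas ΔU = nCvΔT with Cv = (5/2)R = 20.8 J/(mol·K).
ΔU = 1.12×20.8×(295−268) = 624 J.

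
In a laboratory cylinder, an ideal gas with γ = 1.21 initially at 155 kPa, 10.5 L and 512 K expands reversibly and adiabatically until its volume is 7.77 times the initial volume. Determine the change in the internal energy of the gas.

n = P₁V₁/(RT₁) = 155×10.5/(8.314×512) = 0.382 mol.
Adiabatic: TV^(γ−1) = const ⇒ T₂ = 512×(0.129)^0.210 = 333 K; PV^γ = const ⇒ P₂ = 13.0 kPa.
For an ideal gas ΔU = nCvΔT with Cv = R/(γ−1) = 39.6 J/(mol·K).
ΔU = 0.382×39.6×(333−512) = -2710 J.

-2710 J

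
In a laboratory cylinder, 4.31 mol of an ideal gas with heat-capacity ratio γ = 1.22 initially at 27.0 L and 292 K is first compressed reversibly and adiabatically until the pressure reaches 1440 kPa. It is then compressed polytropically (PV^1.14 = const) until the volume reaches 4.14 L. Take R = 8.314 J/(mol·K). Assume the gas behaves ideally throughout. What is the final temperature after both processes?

414 K

P₁ = nRT₁/V₁ = 4.31×8.314×292/27.0 = 388 kPa.
Step 1 — Adiabatic: T₂/T₁ = (P₂/P₁)^((γ−1)/γ) ⇒ T₂ = 292×(3.72)^0.180 = 370 K; V₂ = 9.21 L.
ΔU = nCvΔT = 4.31×37.8×(370−292) = 12700 J.
Q = 0 for an adiabatic process, so W = −ΔU = -12700 J.
State after step 1: P = 1440 kPa, V = 9.21 L, T = 370 K.
Step 2 — Polytropic n=1.14: T₂ = T₁(V₁/V₂)^(n−1) = 370×(2.22)^0.14 = 414 K; P₂ = P₁(V₁/V₂)^n = 3580 kPa.
W = (P₁V₁−P₂V₂)/(n−1) = (1440×9.21−3580×4.14)/0.14 = -11200 J.
ΔU = nCvΔT = 4.31×37.8×(414−370) = 7130 J.
Q = ΔU + W = -4080 J.
Net over both steps: W = -23900 J, Q = -4080 J, ΔU = 19800 J.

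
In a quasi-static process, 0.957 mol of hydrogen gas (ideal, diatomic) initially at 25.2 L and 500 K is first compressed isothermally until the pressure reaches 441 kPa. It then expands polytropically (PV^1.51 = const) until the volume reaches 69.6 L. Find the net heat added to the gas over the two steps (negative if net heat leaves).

-5480 J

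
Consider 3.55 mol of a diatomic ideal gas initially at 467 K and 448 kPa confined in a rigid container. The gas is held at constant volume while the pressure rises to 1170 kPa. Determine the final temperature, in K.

V₁ = nRT₁/P₁ = 3.55×8.314×467/448 = 30.8 L.
Isochoric: V stays 30.8 L; P/T = const ⇒ T₂ = 1220 K, P₂ = 1170 kPa.

1220 K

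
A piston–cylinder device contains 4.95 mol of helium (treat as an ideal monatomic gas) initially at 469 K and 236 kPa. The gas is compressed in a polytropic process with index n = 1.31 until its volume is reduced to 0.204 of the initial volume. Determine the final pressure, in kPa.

V₁ = nRT₁/P₁ = 4.95×8.314×469/236 = 81.8 L.
Polytropic n=1.31: T₂ = T₁(V₁/V₂)^(n−1) = 469×(4.90)^0.31 = 768 K; P₂ = P₁(V₁/V₂)^n = 1890 kPa.

1890 kPa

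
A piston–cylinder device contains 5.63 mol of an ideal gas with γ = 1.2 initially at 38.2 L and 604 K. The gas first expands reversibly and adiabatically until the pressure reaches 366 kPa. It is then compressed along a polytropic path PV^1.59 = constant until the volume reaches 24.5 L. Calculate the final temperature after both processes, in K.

987 K

P₁ = nRT₁/V₁ = 5.63×8.314×604/38.2 = 740 kPa.
Step 1 — Adiabatic: T₂/T₁ = (P₂/P₁)^((γ−1)/γ) ⇒ T₂ = 604×(0.495)^0.167 = 537 K; V₂ = 68.7 L.
ΔU = nCvΔT = 5.63×41.6×(537−604) = -15700 J.
Q = 0 for an adiabatic process, so W = −ΔU = 15700 J.
State after step 1: P = 366 kPa, V = 68.7 L, T = 537 K.
Step 2 — Polytropic n=1.59: T₂ = T₁(V₁/V₂)^(n−1) = 537×(2.80)^0.59 = 987 K; P₂ = P₁(V₁/V₂)^n = 1890 kPa.
W = (P₁V₁−P₂V₂)/(n−1) = (366×68.7−1890×24.5)/0.59 = -35700 J.
ΔU = nCvΔT = 5.63×41.6×(987−537) = 105000 J.
Q = ΔU + W = 69600 J.
Net over both steps: W = -20000 J, Q = 69600 J, ΔU = 89600 J.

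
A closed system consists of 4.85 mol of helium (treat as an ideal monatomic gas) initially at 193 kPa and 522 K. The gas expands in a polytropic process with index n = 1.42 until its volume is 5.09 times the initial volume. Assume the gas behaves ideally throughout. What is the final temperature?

V₁ = nRT₁/P₁ = 4.85×8.314×522/193 = 109 L.
Polytropic n=1.42: T₂ = T₁(V₁/V₂)^(n−1) = 522×(0.196)^0.42 = 264 K; P₂ = P₁(V₁/V₂)^n = 19.1 kPa.

264 K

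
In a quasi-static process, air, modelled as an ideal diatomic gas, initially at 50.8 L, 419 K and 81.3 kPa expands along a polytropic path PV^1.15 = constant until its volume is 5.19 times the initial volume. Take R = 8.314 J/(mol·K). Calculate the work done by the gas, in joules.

n = P₁V₁/(RT₁) = 81.3×50.8/(8.314×419) = 1.19 mol.
Polytropic n=1.15: T₂ = T₁(V₁/V₂)^(n−1) = 419×(0.193)^0.15 = 327 K; P₂ = P₁(V₁/V₂)^n = 12.2 kPa.
W = (P₁V₁−P₂V₂)/(n−1) = (81.3×50.8−12.2×264)/0.15 = 6030 J.

6030 J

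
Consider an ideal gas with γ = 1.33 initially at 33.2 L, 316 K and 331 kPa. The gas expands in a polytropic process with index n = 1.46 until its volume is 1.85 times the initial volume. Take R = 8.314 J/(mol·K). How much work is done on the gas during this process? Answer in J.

-5890 J

n = P₁V₁/(RT₁) = 331×33.2/(8.314×316) = 4.18 mol.
Polytropic n=1.46: T₂ = T₁(V₁/V₂)^(n−1) = 316×(0.541)^0.46 = 238 K; P₂ = P₁(V₁/V₂)^n = 135 kPa.
W = (P₁V₁−P₂V₂)/(n−1) = (331×33.2−135×61.4)/0.46 = 5890 J.
Work done on the gas = −W_by = -5890 J.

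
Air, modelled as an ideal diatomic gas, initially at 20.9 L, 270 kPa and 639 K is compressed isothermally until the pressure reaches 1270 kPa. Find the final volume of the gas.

Isothermal: T stays 639 K; PV = const ⇒ V₂ = 4.44 L, P₂ = 1270 kPa.

4.44 L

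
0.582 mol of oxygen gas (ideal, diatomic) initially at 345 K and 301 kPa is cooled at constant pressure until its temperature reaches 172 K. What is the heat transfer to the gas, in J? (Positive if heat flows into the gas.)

V₁ = nRT₁/P₁ = 0.582×8.314×345/301 = 5.55 L.
Isobaric: P stays 301 kPa; V/T = const ⇒ T₂ = 172 K, V₂ = 2.76 L.
W = PΔV = 301×(2.76−5.55) kPa·L = -837 J.
ΔU = nCvΔT = 0.582×20.8×(172−345) = -2090 J.
Q = ΔU + W = nCpΔT = -2930 J.

-2930 J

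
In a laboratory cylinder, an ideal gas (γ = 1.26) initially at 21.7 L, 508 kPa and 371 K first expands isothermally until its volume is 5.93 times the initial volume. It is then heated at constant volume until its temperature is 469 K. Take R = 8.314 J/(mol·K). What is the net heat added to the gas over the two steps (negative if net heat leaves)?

n = P₁V₁/(RT₁) = 508×21.7/(8.314×371) = 3.57 mol.
Step 1 — Isothermal: T stays 371 K; PV = const ⇒ V₂ = 129 L, P₂ = 85.7 kPa.
ΔU = 0 (ideal gas, T constant).
W = nRT ln(V₂/V₁) = 3.57×8.314×371×ln(5.93) = 19600 J.
Q = ΔU + W = 19600 J.
State after step 1: P = 85.7 kPa, V = 129 L, T = 371 K.
Step 2 — Isochoric: V stays 129 L; P/T = const ⇒ T₂ = 469 K, P₂ = 108 kPa.
W = 0 (no volume change).
ΔU = nCvΔT = 3.57×32.0×(469−371) = 11200 J.
Q = ΔU = 11200 J.
Net over both steps: W = 19600 J, Q = 30800 J, ΔU = 11200 J.

30800 J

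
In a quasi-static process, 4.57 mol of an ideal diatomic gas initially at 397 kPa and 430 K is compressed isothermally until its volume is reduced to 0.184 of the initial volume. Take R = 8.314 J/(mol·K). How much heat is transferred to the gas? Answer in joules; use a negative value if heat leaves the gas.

-27700 J

V₁ = nRT₁/P₁ = 4.57×8.314×430/397 = 41.2 L.
Isothermal: T stays 430 K; PV = const ⇒ V₂ = 7.57 L, P₂ = 2160 kPa.
ΔU = 0 (ideal gas, T constant).
W = nRT ln(V₂/V₁) = 4.57×8.314×430×ln(0.184) = -27700 J.
Q = ΔU + W = -27700 J.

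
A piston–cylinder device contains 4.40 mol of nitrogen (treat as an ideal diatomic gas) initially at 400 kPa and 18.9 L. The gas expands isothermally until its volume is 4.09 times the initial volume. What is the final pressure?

T₁ = P₁V₁/(nR) = 400×18.9/(4.40×8.314) = 207 K.
Isothermal: T stays 207 K; PV = const ⇒ V₂ = 77.3 L, P₂ = 97.8 kPa.

97.8 kPa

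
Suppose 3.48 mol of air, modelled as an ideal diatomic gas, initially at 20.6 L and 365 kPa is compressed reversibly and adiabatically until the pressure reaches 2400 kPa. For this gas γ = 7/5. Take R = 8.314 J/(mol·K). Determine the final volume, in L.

T₁ = P₁V₁/(nR) = 365×20.6/(3.48×8.314) = 260 K.
Adiabatic: T₂/T₁ = (P₂/P₁)^((γ−1)/γ) ⇒ T₂ = 260×(6.58)^0.286 = 445 K; V₂ = 5.37 L.

5.37 L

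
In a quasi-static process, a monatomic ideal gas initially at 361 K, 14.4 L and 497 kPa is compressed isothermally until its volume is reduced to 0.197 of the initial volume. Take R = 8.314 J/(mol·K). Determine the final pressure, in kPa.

2520 kPa

Isothermal: T stays 361 K; PV = const ⇒ V₂ = 2.84 L, P₂ = 2520 kPa.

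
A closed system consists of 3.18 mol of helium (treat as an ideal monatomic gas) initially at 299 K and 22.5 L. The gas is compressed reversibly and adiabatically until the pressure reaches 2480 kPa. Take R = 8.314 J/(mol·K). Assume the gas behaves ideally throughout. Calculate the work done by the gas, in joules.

P₁ = nRT₁/V₁ = 3.18×8.314×299/22.5 = 351 kPa.
Adiabatic: T₂/T₁ = (P₂/P₁)^((γ−1)/γ) ⇒ T₂ = 299×(7.06)^0.400 = 653 K; V₂ = 6.97 L.
ΔU = nCvΔT = 3.18×12.5×(653−299) = 14100 J.
Q = 0 for an adiabatic process, so W = −ΔU = -14100 J.

-14100 J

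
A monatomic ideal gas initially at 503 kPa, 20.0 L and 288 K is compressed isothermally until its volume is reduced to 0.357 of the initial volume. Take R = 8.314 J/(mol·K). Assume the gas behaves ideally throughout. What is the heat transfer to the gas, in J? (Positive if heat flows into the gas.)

-10400 J

n = P₁V₁/(RT₁) = 503×20.0/(8.314×288) = 4.20 mol.
Isothermal: T stays 288 K; PV = const ⇒ V₂ = 7.14 L, P₂ = 1410 kPa.
ΔU = 0 (ideal gas, T constant).
W = nRT ln(V₂/V₁) = 4.20×8.314×288×ln(0.357) = -10400 J.
Q = ΔU + W = -10400 J.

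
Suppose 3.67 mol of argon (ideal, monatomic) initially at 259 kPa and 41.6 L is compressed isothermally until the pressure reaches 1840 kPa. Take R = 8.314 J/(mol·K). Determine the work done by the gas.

T₁ = P₁V₁/(nR) = 259×41.6/(3.67×8.314) = 353 K.
Isothermal: T stays 353 K; PV = const ⇒ V₂ = 5.86 L, P₂ = 1840 kPa.
W = nRT ln(V₂/V₁) = 3.67×8.314×353×ln(0.141) = -21100 J.

-21100 J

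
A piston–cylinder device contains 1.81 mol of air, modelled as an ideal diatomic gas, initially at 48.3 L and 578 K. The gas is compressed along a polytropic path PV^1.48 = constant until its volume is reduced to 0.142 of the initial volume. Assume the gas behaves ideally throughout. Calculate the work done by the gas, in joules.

P₁ = nRT₁/V₁ = 1.81×8.314×578/48.3 = 180 kPa.
Polytropic n=1.48: T₂ = T₁(V₁/V₂)^(n−1) = 578×(7.04)^0.48 = 1480 K; P₂ = P₁(V₁/V₂)^n = 3240 kPa.
W = (P₁V₁−P₂V₂)/(n−1) = (180×48.3−3240×6.86)/0.48 = -28100 J.

-28100 J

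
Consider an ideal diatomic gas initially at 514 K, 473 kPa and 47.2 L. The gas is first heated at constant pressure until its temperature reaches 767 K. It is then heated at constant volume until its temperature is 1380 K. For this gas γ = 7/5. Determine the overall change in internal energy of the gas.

n = P₁V₁/(RT₁) = 473×47.2/(8.314×514) = 5.22 mol.
Step 1 — Isobaric: P stays 473 kPa; V/T = const ⇒ T₂ = 767 K, V₂ = 70.4 L.
W = PΔV = 473×(70.4−47.2) kPa·L = 11000 J.
ΔU = nCvΔT = 5.22×20.8×(767−514) = 27500 J.
Q = ΔU + W = nCpΔT = 38500 J.
State after step 1: P = 473 kPa, V = 70.4 L, T = 767 K.
Step 2 — Isochoric: V stays 70.4 L; P/T = const ⇒ T₂ = 1380 K, P₂ = 851 kPa.
W = 0 (no volume change).
ΔU = nCvΔT = 5.22×20.8×(1380−767) = 66600 J.
Q = ΔU = 66600 J.
Net over both steps: W = 11000 J, Q = 105000 J, ΔU = 94000 J.

94000 J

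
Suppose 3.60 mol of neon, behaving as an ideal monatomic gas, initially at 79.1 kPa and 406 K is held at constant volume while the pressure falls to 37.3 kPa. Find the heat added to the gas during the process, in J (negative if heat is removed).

-9630 J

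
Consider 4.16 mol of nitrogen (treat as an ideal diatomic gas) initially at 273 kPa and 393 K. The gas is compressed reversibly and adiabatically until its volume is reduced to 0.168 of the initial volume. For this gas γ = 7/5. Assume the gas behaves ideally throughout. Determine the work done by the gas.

-35400 J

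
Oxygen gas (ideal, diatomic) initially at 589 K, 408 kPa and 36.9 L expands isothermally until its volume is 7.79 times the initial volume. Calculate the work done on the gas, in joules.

n = P₁V₁/(RT₁) = 408×36.9/(8.314×589) = 3.07 mol.
Isothermal: T stays 589 K; PV = const ⇒ V₂ = 287 L, P₂ = 52.4 kPa.
W = nRT ln(V₂/V₁) = 3.07×8.314×589×ln(7.79) = 30900 J.
Work done on the gas = −W_by = -30900 J.

-30900 J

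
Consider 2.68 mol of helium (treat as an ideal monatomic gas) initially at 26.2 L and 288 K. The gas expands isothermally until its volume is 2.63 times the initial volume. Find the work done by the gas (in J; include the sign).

6210 J

P₁ = nRT₁/V₁ = 2.68×8.314×288/26.2 = 245 kPa.
Isothermal: T stays 288 K; PV = const ⇒ V₂ = 68.9 L, P₂ = 93.1 kPa.
W = nRT ln(V₂/V₁) = 2.68×8.314×288×ln(2.63) = 6210 J.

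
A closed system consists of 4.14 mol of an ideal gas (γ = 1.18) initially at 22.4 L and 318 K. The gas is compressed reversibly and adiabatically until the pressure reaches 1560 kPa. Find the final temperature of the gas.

380 K

P₁ = nRT₁/V₁ = 4.14×8.314×318/22.4 = 489 kPa.
Adiabatic: T₂/T₁ = (P₂/P₁)^((γ−1)/γ) ⇒ T₂ = 318×(3.19)^0.153 = 380 K; V₂ = 8.38 L.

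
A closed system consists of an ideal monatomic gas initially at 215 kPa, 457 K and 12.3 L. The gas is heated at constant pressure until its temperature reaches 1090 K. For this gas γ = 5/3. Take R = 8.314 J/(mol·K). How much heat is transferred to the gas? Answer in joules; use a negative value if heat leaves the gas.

9160 J

n = P₁V₁/(RT₁) = 215×12.3/(8.314×457) = 0.696 mol.
Isobaric: P stays 215 kPa; V/T = const ⇒ T₂ = 1090 K, V₂ = 29.3 L.
W = PΔV = 215×(29.3−12.3) kPa·L = 3660 J.
ΔU = nCvΔT = 0.696×12.5×(1090−457) = 5490 J.
Q = ΔU + W = nCpΔT = 9160 J.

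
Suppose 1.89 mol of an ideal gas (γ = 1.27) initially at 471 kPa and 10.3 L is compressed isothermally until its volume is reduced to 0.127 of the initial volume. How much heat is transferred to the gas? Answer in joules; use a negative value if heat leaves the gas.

-10000 J

T₁ = P₁V₁/(nR) = 471×10.3/(1.89×8.314) = 309 K.
Isothermal: T stays 309 K; PV = const ⇒ V₂ = 1.31 L, P₂ = 3710 kPa.
ΔU = 0 (ideal gas, T constant).
W = nRT ln(V₂/V₁) = 1.89×8.314×309×ln(0.127) = -10000 J.
Q = ΔU + W = -10000 J.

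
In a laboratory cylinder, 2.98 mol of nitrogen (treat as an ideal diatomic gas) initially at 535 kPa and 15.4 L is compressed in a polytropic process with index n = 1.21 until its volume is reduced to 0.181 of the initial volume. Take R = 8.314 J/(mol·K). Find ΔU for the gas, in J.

8890 J

T₁ = P₁V₁/(nR) = 535×15.4/(2.98×8.314) = 333 K.
Polytropic n=1.21: T₂ = T₁(V₁/V₂)^(n−1) = 333×(5.52)^0.21 = 476 K; P₂ = P₁(V₁/V₂)^n = 4230 kPa.
For an ideal gas ΔU = nCvΔT with Cv = (5/2)R = 20.8 J/(mol·K).
ΔU = 2.98×20.8×(476−333) = 8890 J.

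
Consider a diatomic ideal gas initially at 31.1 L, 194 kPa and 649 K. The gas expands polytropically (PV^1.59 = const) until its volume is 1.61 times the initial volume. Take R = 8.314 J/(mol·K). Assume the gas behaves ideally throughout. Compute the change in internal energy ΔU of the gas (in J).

n = P₁V₁/(RT₁) = 194×31.1/(8.314×649) = 1.12 mol.
Polytropic n=1.59: T₂ = T₁(V₁/V₂)^(n−1) = 649×(0.621)^0.59 = 490 K; P₂ = P₁(V₁/V₂)^n = 91.0 kPa.
For an ideal gas ΔU = nCvΔT with Cv = (5/2)R = 20.8 J/(mol·K).
ΔU = 1.12×20.8×(490−649) = -3690 J.

-3690 J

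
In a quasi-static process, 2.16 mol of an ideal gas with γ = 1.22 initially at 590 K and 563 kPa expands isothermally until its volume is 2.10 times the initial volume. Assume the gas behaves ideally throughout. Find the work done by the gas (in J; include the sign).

V₁ = nRT₁/P₁ = 2.16×8.314×590/563 = 18.8 L.
Isothermal: T stays 590 K; PV = const ⇒ V₂ = 39.5 L, P₂ = 268 kPa.
W = nRT ln(V₂/V₁) = 2.16×8.314×590×ln(2.10) = 7860 J.

7860 J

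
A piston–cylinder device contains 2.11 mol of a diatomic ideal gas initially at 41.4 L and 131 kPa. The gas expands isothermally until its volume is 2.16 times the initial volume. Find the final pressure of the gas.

60.6 kPa

T₁ = P₁V₁/(nR) = 131×41.4/(2.11×8.314) = 309 K.
Isothermal: T stays 309 K; PV = const ⇒ V₂ = 89.4 L, P₂ = 60.6 kPa.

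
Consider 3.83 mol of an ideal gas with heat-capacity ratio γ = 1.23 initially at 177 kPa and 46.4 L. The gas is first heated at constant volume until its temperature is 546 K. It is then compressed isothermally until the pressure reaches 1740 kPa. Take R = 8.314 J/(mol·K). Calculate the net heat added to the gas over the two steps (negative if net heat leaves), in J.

T₁ = P₁V₁/(nR) = 177×46.4/(3.83×8.314) = 258 K.
Step 1 — Isochoric: V stays 46.4 L; P/T = const ⇒ T₂ = 546 K, P₂ = 375 kPa.
W = 0 (no volume change).
ΔU = nCvΔT = 3.83×36.1×(546−258) = 39900 J.
Q = ΔU = 39900 J.
State after step 1: P = 375 kPa, V = 46.4 L, T = 546 K.
Step 2 — Isothermal: T stays 546 K; PV = const ⇒ V₂ = 9.99 L, P₂ = 1740 kPa.
ΔU = 0 (ideal gas, T constant).
W = nRT ln(V₂/V₁) = 3.83×8.314×546×ln(0.215) = -26700 J.
Q = ΔU + W = -26700 J.
Net over both steps: W = -26700 J, Q = 13200 J, ΔU = 39900 J.

13200 J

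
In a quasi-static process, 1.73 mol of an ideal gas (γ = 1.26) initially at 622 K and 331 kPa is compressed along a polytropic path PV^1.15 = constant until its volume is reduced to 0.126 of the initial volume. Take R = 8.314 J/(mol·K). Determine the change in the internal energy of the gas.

V₁ = nRT₁/P₁ = 1.73×8.314×622/331 = 27.0 L.
Polytropic n=1.15: T₂ = T₁(V₁/V₂)^(n−1) = 622×(7.94)^0.15 = 849 K; P₂ = P₁(V₁/V₂)^n = 3580 kPa.
For an ideal gas ΔU = nCvΔT with Cv = R/(γ−1) = 32.0 J/(mol·K).
ΔU = 1.73×32.0×(849−622) = 12500 J.

12500 J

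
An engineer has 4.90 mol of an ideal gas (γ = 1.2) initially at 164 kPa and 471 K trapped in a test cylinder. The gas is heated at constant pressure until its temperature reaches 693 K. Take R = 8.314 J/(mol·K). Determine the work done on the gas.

-9040 J

V₁ = nRT₁/P₁ = 4.90×8.314×471/164 = 117 L.
Isobaric: P stays 164 kPa; V/T = const ⇒ T₂ = 693 K, V₂ = 172 L.
W = PΔV = 164×(172−117) kPa·L = 9040 J.
Work done on the gas = −W_by = -9040 J.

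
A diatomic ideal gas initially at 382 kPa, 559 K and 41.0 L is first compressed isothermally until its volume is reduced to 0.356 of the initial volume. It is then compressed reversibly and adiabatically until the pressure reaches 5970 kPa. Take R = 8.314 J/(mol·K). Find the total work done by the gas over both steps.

-41000 J

n = P₁V₁/(RT₁) = 382×41.0/(8.314×559) = 3.37 mol.
Step 1 — Isothermal: T stays 559 K; PV = const ⇒ V₂ = 14.6 L, P₂ = 1070 kPa.
ΔU = 0 (ideal gas, T constant).
W = nRT ln(V₂/V₁) = 3.37×8.314×559×ln(0.356) = -16200 J.
Q = ΔU + W = -16200 J.
State after step 1: P = 1070 kPa, V = 14.6 L, T = 559 K.
Step 2 — Adiabatic: T₂/T₁ = (P₂/P₁)^((γ−1)/γ) ⇒ T₂ = 559×(5.56)^0.286 = 913 K; V₂ = 4.28 L.
ΔU = nCvΔT = 3.37×20.8×(913−559) = 24800 J.
Q = 0 for an adiabatic process, so W = −ΔU = -24800 J.
Net over both steps: W = -41000 J, Q = -16200 J, ΔU = 24800 J.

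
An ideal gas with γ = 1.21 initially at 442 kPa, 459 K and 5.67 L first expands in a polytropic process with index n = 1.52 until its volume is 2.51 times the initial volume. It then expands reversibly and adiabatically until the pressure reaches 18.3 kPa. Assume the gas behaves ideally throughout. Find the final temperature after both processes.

n = P₁V₁/(RT₁) = 442×5.67/(8.314×459) = 0.657 mol.
Step 1 — Polytropic n=1.52: T₂ = T₁(V₁/V₂)^(n−1) = 459×(0.398)^0.52 = 284 K; P₂ = P₁(V₁/V₂)^n = 109 kPa.
W = (P₁V₁−P₂V₂)/(n−1) = (442×5.67−109×14.2)/0.52 = 1830 J.
ΔU = nCvΔT = 0.657×39.6×(284−459) = -4540 J.
Q = ΔU + W = -2710 J.
State after step 1: P = 109 kPa, V = 14.2 L, T = 284 K.
Step 2 — Adiabatic: T₂/T₁ = (P₂/P₁)^((γ−1)/γ) ⇒ T₂ = 284×(0.168)^0.174 = 209 K; V₂ = 62.2 L.
ΔU = nCvΔT = 0.657×39.6×(209−284) = -1970 J.
Q = 0 for an adiabatic process, so W = −ΔU = 1970 J.
Net over both steps: W = 3800 J, Q = -2710 J, ΔU = -6510 J.

209 K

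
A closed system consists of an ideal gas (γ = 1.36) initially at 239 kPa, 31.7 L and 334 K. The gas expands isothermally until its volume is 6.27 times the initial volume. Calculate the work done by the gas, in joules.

13900 J

n = P₁V₁/(RT₁) = 239×31.7/(8.314×334) = 2.73 mol.
Isothermal: T stays 334 K; PV = const ⇒ V₂ = 199 L, P₂ = 38.1 kPa.
W = nRT ln(V₂/V₁) = 2.73×8.314×334×ln(6.27) = 13900 J.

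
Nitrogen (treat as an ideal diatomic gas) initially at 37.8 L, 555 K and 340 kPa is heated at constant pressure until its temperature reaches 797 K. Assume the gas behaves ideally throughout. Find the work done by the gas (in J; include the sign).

5600 J

n = P₁V₁/(RT₁) = 340×37.8/(8.314×555) = 2.79 mol.
Isobaric: P stays 340 kPa; V/T = const ⇒ T₂ = 797 K, V₂ = 54.3 L.
W = PΔV = 340×(54.3−37.8) kPa·L = 5600 J.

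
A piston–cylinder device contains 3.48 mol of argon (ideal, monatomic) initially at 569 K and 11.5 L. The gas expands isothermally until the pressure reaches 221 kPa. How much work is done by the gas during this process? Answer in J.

30800 J

P₁ = nRT₁/V₁ = 3.48×8.314×569/11.5 = 1430 kPa.
Isothermal: T stays 569 K; PV = const ⇒ V₂ = 74.5 L, P₂ = 221 kPa.
W = nRT ln(V₂/V₁) = 3.48×8.314×569×ln(6.48) = 30800 J.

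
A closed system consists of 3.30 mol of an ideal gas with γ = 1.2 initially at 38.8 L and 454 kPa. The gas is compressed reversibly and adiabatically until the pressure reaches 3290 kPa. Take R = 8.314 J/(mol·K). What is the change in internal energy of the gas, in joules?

T₁ = P₁V₁/(nR) = 454×38.8/(3.30×8.314) = 642 K.
Adiabatic: T₂/T₁ = (P₂/P₁)^((γ−1)/γ) ⇒ T₂ = 642×(7.25)^0.167 = 893 K; V₂ = 7.45 L.
For an ideal gas ΔU = nCvΔT with Cv = R/(γ−1) = 41.6 J/(mol·K).
ΔU = 3.30×41.6×(893−642) = 34400 J.

34400 J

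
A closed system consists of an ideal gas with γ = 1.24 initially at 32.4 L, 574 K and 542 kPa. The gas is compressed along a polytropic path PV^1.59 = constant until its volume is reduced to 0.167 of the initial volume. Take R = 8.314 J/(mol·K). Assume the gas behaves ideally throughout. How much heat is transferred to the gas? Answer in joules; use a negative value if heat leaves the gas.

81400 J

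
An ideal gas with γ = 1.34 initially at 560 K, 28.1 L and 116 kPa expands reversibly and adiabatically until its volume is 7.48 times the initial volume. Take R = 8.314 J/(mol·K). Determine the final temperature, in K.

283 K

Adiabatic: TV^(γ−1) = const ⇒ T₂ = 560×(0.134)^0.340 = 283 K; PV^γ = const ⇒ P₂ = 7.82 kPa.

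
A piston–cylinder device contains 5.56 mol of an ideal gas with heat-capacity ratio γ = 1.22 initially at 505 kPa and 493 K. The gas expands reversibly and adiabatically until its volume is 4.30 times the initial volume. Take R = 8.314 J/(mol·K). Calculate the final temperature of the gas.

358 K

V₁ = nRT₁/P₁ = 5.56×8.314×493/505 = 45.1 L.
Adiabatic: TV^(γ−1) = const ⇒ T₂ = 493×(0.233)^0.220 = 358 K; PV^γ = const ⇒ P₂ = 85.2 kPa.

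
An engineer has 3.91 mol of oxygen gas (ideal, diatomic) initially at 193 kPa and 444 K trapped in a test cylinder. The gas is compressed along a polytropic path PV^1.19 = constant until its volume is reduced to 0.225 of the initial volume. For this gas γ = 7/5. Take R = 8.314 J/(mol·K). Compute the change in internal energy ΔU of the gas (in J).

V₁ = nRT₁/P₁ = 3.91×8.314×444/193 = 74.8 L.
Polytropic n=1.19: T₂ = T₁(V₁/V₂)^(n−1) = 444×(4.44)^0.19 = 589 K; P₂ = P₁(V₁/V₂)^n = 1140 kPa.
For an ideal gas ΔU = nCvΔT with Cv = (5/2)R = 20.8 J/(mol·K).
ΔU = 3.91×20.8×(589−444) = 11800 J.

11800 J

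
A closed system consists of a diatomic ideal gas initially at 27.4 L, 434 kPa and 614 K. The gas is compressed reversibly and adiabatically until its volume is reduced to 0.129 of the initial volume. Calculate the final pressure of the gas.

7630 kPa

Adiabatic: TV^(γ−1) = const ⇒ T₂ = 614×(7.75)^0.400 = 1390 K; PV^γ = const ⇒ P₂ = 7630 kPa.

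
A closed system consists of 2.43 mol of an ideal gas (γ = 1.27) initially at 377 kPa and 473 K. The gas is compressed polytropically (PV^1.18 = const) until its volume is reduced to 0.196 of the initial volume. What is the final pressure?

2580 kPa

V₁ = nRT₁/P₁ = 2.43×8.314×473/377 = 25.3 L.
Polytropic n=1.18: T₂ = T₁(V₁/V₂)^(n−1) = 473×(5.10)^0.18 = 634 K; P₂ = P₁(V₁/V₂)^n = 2580 kPa.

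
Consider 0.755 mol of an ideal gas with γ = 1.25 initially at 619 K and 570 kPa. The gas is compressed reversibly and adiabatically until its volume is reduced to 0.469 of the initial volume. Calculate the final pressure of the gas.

V₁ = nRT₁/P₁ = 0.755×8.314×619/570 = 6.82 L.
Adiabatic: TV^(γ−1) = const ⇒ T₂ = 619×(2.13)^0.250 = 748 K; PV^γ = const ⇒ P₂ = 1470 kPa.

1470 kPa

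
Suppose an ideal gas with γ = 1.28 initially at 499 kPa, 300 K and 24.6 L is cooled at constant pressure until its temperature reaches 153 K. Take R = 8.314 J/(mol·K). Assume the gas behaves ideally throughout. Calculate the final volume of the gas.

Isobaric: P stays 499 kPa; V/T = const ⇒ T₂ = 153 K, V₂ = 12.5 L.

12.5 L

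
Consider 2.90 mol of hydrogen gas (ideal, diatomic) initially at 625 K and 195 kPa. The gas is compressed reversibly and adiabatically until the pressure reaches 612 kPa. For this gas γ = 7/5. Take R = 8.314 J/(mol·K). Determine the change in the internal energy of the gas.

14600 J

V₁ = nRT₁/P₁ = 2.90×8.314×625/195 = 77.3 L.
Adiabatic: T₂/T₁ = (P₂/P₁)^((γ−1)/γ) ⇒ T₂ = 625×(3.14)^0.286 = 867 K; V₂ = 34.1 L.
For an ideal gas ΔU = nCvΔT with Cv = (5/2)R = 20.8 J/(mol·K).
ΔU = 2.90×20.8×(867−625) = 14600 J.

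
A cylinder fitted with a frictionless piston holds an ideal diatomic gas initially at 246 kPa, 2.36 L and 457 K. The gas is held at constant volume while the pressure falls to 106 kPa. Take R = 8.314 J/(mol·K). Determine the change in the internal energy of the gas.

n = P₁V₁/(RT₁) = 246×2.36/(8.314×457) = 0.153 mol.
Isochoric: V stays 2.36 L; P/T = const ⇒ T₂ = 197 K, P₂ = 106 kPa.
For an ideal gas ΔU = nCvΔT with Cv = (5/2)R = 20.8 J/(mol·K).
ΔU = 0.153×20.8×(197−457) = -826 J.

-826 J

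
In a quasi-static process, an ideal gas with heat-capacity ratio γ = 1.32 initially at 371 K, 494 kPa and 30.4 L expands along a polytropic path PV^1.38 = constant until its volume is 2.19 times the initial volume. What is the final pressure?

167 kPa

Polytropic n=1.38: T₂ = T₁(V₁/V₂)^(n−1) = 371×(0.457)^0.38 = 275 K; P₂ = P₁(V₁/V₂)^n = 167 kPa.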